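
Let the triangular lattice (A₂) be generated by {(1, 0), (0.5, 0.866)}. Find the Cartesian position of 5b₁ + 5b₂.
(7.5, 4.33)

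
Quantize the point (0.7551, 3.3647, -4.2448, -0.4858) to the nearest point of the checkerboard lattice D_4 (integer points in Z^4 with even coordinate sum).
(1, 3, -4, 0)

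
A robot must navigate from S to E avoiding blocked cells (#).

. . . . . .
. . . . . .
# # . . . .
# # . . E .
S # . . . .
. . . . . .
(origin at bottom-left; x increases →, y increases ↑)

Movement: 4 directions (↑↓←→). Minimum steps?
7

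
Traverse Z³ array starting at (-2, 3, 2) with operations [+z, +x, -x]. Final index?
(-2, 3, 3)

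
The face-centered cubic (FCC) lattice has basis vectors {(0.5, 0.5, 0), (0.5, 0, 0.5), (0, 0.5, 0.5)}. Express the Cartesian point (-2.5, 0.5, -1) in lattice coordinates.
-b₁ - 4b₂ + 2b₃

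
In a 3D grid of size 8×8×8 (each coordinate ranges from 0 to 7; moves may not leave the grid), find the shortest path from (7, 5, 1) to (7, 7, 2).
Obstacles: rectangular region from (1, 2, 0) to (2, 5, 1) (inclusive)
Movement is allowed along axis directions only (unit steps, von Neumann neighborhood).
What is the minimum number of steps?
3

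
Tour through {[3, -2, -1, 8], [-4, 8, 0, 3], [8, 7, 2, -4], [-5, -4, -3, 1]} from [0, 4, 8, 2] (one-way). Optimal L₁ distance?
82
(one optimal route: (0, 4, 8, 2) → (8, 7, 2, -4) → (-4, 8, 0, 3) → (-5, -4, -3, 1) → (3, -2, -1, 8))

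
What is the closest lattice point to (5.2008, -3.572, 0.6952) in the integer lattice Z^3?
(5, -4, 1)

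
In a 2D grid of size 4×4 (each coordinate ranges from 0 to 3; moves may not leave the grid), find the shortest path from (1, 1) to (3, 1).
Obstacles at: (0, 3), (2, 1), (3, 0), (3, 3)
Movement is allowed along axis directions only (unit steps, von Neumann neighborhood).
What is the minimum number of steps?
4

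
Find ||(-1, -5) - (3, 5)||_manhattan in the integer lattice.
14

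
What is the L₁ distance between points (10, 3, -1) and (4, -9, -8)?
25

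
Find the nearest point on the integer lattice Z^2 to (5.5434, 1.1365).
(6, 1)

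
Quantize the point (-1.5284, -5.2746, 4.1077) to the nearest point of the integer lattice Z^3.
(-2, -5, 4)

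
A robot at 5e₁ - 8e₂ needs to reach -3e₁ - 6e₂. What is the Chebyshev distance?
8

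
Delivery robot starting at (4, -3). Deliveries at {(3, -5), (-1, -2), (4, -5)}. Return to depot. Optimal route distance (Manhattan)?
16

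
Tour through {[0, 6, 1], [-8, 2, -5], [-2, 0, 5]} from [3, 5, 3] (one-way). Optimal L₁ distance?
36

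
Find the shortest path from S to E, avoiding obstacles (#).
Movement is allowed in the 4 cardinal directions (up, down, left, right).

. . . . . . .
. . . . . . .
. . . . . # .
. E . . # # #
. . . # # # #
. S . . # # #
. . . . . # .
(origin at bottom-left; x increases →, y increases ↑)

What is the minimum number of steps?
2
(one shortest path: (1, 1) → (1, 2) → (1, 3))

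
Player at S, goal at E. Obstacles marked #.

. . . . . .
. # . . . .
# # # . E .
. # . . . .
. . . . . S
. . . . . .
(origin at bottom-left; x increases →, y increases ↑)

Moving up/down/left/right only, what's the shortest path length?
3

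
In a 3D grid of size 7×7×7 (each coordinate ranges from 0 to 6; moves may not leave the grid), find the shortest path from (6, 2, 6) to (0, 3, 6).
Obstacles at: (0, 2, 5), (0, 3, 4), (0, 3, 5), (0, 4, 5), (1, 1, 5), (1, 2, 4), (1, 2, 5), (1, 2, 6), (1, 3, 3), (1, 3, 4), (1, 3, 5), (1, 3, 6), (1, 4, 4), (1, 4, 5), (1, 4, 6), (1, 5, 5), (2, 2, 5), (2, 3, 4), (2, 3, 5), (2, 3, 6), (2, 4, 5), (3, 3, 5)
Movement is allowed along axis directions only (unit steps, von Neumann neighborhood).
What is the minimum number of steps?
9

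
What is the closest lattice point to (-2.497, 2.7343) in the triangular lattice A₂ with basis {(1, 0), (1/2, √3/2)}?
(-2.5, 2.598)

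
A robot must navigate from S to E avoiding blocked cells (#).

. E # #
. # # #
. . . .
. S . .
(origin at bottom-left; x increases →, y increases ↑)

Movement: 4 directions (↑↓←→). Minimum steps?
5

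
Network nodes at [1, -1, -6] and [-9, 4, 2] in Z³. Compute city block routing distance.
23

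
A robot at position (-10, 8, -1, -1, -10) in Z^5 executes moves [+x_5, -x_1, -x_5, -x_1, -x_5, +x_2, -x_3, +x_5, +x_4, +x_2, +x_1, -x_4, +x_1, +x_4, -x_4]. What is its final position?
(-10, 10, -2, -1, -10)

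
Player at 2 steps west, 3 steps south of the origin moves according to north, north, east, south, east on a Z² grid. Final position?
(0, -2)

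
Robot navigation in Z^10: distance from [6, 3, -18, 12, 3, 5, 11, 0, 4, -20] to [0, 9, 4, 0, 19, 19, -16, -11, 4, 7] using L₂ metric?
52.259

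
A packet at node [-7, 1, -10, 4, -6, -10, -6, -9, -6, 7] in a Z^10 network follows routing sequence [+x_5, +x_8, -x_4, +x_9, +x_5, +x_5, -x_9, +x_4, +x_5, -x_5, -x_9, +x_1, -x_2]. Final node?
(-6, 0, -10, 4, -3, -10, -6, -8, -7, 7)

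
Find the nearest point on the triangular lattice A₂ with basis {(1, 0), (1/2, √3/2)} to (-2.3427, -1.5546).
(-2, -1.732)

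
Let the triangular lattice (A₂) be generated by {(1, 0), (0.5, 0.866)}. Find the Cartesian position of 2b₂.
(1, 1.732)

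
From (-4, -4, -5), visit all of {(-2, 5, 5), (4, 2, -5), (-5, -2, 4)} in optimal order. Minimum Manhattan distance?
42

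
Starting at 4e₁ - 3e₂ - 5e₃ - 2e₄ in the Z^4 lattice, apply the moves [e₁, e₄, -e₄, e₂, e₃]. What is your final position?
(5, -2, -4, -2)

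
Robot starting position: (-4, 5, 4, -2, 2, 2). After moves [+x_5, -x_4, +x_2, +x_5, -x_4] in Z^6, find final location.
(-4, 6, 4, -4, 4, 2)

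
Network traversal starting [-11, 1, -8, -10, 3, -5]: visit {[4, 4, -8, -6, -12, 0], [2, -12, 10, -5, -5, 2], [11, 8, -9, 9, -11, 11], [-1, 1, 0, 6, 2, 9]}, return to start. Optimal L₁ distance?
242
(one optimal route: (-11, 1, -8, -10, 3, -5) → (4, 4, -8, -6, -12, 0) → (11, 8, -9, 9, -11, 11) → (-1, 1, 0, 6, 2, 9) → (2, -12, 10, -5, -5, 2) → (-11, 1, -8, -10, 3, -5))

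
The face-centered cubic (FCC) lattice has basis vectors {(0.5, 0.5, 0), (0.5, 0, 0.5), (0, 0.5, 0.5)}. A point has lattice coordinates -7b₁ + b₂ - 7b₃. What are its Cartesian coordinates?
(-3, -7, -3)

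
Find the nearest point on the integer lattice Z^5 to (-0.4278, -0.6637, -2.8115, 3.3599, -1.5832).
(0, -1, -3, 3, -2)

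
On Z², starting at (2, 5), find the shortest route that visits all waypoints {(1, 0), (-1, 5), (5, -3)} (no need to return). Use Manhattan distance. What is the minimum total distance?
17
(one optimal route: (2, 5) → (-1, 5) → (1, 0) → (5, -3))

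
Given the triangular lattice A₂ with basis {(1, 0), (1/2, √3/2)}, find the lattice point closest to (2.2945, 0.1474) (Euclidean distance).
(2, 0)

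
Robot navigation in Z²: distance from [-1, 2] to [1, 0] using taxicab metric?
4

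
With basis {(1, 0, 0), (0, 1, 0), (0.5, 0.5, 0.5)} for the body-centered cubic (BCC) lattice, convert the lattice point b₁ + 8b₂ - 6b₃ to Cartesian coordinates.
(-2, 5, -3)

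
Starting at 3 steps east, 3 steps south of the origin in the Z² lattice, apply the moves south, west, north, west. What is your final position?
(1, -3)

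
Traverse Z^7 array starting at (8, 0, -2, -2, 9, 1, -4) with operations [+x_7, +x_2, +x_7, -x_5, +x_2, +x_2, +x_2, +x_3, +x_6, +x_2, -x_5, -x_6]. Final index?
(8, 5, -1, -2, 7, 1, -2)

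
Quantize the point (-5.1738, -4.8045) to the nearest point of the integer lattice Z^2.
(-5, -5)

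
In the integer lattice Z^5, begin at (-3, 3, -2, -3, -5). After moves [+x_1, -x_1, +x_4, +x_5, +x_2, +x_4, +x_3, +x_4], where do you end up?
(-3, 4, -1, 0, -4)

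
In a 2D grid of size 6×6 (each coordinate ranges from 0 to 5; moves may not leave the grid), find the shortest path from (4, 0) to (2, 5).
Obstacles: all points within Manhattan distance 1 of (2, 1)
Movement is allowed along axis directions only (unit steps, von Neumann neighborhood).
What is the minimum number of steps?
7
(one shortest path: (4, 0) → (4, 1) → (4, 2) → (3, 2) → (3, 3) → (2, 3) → (2, 4) → (2, 5))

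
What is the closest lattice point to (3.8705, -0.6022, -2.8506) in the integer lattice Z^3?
(4, -1, -3)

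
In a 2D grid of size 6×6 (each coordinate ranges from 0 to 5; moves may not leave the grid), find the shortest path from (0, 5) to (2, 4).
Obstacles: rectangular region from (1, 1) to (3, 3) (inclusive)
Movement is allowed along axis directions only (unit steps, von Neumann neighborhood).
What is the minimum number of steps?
3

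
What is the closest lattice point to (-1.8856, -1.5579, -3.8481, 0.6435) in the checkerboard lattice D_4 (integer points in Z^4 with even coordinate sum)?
(-2, -1, -4, 1)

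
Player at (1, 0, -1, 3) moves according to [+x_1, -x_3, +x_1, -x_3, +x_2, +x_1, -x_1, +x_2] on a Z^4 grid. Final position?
(3, 2, -3, 3)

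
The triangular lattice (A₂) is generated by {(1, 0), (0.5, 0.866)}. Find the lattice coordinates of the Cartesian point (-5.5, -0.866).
-5b₁ - b₂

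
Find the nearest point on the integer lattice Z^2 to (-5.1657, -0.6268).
(-5, -1)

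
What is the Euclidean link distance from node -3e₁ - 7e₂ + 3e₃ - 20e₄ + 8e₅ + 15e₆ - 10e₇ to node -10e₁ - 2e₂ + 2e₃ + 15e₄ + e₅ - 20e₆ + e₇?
51.9134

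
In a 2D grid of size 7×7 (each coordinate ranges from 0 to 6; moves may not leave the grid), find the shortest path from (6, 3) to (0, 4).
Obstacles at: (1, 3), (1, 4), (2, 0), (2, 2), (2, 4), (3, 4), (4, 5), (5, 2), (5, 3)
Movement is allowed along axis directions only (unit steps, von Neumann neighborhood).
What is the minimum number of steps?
11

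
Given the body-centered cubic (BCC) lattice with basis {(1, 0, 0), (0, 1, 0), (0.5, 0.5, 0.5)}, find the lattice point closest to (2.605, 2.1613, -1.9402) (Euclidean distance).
(3, 2, -2)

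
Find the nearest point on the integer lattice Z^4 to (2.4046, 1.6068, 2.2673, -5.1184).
(2, 2, 2, -5)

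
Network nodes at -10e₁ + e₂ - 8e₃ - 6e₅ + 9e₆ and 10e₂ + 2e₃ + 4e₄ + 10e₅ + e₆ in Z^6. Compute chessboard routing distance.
16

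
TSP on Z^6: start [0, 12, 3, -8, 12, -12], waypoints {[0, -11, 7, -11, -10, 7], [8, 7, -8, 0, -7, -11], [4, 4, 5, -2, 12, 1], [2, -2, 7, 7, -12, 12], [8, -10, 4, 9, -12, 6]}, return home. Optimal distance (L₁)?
264
(one optimal route: (0, 12, 3, -8, 12, -12) → (8, 7, -8, 0, -7, -11) → (8, -10, 4, 9, -12, 6) → (2, -2, 7, 7, -12, 12) → (0, -11, 7, -11, -10, 7) → (4, 4, 5, -2, 12, 1) → (0, 12, 3, -8, 12, -12))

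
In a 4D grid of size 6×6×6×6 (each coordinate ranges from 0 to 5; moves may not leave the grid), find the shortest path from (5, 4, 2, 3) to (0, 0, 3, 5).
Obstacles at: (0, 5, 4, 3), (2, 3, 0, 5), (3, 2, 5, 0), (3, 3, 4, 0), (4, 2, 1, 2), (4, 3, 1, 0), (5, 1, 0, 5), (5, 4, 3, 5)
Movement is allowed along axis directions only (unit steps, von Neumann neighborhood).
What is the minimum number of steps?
12
(one shortest path: (5, 4, 2, 3) → (4, 4, 2, 3) → (3, 4, 2, 3) → (2, 4, 2, 3) → (1, 4, 2, 3) → (0, 4, 2, 3) → (0, 3, 2, 3) → (0, 2, 2, 3) → (0, 1, 2, 3) → (0, 0, 2, 3) → (0, 0, 3, 3) → (0, 0, 3, 4) → (0, 0, 3, 5))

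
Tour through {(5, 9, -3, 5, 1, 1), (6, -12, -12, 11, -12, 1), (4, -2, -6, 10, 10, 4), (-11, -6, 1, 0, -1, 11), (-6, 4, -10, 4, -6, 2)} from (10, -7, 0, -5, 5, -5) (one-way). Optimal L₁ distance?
202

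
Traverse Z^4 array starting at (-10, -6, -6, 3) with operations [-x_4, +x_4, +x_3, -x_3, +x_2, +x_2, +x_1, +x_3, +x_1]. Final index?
(-8, -4, -5, 3)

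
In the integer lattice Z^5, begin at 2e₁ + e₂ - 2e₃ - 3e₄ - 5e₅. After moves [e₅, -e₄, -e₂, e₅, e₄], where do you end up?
(2, 0, -2, -3, -3)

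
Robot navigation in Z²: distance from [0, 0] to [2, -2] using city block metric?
4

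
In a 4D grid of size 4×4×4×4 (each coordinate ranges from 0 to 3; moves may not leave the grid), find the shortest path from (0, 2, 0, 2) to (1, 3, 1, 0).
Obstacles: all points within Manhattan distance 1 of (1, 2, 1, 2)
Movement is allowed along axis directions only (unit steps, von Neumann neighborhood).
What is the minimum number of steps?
5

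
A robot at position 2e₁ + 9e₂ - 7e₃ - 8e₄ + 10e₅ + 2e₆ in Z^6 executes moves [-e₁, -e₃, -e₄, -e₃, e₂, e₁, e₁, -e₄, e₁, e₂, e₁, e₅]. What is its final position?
(5, 11, -9, -10, 11, 2)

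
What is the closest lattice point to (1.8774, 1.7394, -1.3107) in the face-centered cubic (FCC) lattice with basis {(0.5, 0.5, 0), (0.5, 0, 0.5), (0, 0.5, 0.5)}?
(2, 1.5, -1.5)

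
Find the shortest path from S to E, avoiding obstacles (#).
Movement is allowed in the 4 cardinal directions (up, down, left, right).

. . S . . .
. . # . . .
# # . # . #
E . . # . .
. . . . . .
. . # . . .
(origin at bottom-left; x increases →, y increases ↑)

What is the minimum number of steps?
11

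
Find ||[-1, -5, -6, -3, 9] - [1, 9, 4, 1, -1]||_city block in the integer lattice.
40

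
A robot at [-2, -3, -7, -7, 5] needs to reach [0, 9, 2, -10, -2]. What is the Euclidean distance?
16.9411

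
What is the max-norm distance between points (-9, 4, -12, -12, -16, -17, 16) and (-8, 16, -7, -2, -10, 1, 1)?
18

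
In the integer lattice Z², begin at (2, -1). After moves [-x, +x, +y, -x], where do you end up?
(1, 0)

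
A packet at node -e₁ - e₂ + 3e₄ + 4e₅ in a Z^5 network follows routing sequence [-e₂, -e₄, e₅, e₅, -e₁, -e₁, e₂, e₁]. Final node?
(-2, -1, 0, 2, 6)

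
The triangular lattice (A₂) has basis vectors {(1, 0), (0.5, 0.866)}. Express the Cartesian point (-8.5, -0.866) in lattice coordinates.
-8b₁ - b₂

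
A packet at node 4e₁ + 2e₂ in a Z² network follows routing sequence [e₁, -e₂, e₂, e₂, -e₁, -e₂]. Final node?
(4, 2)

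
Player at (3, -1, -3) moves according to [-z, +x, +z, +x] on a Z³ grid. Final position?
(5, -1, -3)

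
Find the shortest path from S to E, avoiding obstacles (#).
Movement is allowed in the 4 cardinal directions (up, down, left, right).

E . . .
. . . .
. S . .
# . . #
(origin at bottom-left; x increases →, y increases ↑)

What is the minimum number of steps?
3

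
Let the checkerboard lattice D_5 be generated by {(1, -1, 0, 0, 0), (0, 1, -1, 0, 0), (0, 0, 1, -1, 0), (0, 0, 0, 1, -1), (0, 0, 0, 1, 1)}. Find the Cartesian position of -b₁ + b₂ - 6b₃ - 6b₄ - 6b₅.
(-1, 2, -7, -6, 0)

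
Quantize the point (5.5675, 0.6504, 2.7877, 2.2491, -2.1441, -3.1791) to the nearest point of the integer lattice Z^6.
(6, 1, 3, 2, -2, -3)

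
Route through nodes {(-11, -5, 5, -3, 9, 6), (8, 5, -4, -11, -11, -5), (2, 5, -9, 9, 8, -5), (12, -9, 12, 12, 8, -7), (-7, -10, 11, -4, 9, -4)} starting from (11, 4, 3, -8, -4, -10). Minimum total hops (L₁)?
193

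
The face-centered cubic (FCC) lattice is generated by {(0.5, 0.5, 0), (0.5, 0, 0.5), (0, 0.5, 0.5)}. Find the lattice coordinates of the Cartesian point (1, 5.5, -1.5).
8b₁ - 6b₂ + 3b₃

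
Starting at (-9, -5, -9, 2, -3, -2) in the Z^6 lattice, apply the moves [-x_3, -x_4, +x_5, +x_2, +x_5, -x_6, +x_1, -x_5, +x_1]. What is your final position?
(-7, -4, -10, 1, -2, -3)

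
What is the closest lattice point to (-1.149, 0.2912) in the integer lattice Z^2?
(-1, 0)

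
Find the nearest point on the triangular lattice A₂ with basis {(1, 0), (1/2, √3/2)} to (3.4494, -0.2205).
(3, 0)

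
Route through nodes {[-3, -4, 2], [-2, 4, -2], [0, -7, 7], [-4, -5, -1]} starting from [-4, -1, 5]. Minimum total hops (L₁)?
40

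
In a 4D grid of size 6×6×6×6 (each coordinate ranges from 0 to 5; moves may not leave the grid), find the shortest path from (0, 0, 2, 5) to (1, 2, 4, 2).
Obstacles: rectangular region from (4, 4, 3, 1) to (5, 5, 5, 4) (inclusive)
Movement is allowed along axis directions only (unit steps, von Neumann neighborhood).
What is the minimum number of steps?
8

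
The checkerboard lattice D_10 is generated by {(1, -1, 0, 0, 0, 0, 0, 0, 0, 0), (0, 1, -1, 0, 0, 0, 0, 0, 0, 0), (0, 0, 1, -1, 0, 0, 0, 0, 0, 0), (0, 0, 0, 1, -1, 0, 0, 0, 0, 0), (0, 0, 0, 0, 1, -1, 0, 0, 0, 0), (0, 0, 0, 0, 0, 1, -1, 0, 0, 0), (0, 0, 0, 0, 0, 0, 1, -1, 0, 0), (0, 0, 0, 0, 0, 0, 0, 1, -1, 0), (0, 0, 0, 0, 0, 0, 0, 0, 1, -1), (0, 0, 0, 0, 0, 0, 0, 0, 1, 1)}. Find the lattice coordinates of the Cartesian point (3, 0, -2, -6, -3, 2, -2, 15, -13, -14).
3b₁ + 3b₂ + b₃ - 5b₄ - 8b₅ - 6b₆ - 8b₇ + 7b₈ + 4b₉ - 10b₁₀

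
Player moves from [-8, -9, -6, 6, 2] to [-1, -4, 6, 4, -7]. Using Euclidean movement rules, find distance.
17.4069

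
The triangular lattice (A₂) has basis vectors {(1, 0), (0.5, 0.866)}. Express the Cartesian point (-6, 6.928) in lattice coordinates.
-10b₁ + 8b₂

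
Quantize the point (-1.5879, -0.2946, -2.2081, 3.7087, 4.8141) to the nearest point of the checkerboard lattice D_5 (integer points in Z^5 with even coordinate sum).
(-1, 0, -2, 4, 5)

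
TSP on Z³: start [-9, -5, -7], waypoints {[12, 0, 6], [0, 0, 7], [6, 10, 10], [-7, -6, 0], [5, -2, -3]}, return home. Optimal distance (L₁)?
108
(one optimal route: (-9, -5, -7) → (-7, -6, 0) → (0, 0, 7) → (6, 10, 10) → (12, 0, 6) → (5, -2, -3) → (-9, -5, -7))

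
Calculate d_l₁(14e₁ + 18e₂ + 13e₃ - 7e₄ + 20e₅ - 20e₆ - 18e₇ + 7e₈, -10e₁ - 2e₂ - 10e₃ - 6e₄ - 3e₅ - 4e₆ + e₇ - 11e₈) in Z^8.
144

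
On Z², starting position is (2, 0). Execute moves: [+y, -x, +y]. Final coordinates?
(1, 2)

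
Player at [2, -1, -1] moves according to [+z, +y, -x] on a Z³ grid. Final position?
(1, 0, 0)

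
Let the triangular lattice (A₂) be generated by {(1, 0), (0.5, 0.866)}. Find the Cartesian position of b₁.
(1, 0)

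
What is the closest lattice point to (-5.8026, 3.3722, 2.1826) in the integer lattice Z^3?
(-6, 3, 2)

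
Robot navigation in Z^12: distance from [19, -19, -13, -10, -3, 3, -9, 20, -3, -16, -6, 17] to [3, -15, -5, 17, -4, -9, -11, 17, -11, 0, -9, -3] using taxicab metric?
120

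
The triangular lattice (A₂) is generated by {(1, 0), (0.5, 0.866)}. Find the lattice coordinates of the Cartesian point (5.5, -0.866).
6b₁ - b₂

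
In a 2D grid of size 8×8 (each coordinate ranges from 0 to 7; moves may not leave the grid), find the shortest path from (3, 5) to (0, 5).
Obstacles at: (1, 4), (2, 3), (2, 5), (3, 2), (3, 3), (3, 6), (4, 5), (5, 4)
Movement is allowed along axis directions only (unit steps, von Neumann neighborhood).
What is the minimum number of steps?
13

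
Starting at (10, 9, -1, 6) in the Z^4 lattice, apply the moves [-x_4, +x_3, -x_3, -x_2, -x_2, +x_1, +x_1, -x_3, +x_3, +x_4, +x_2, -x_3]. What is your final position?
(12, 8, -2, 6)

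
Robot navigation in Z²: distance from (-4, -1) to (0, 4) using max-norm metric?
5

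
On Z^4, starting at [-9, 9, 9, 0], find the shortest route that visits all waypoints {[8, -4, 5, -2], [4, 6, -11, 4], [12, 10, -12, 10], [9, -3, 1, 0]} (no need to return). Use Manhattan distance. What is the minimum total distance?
93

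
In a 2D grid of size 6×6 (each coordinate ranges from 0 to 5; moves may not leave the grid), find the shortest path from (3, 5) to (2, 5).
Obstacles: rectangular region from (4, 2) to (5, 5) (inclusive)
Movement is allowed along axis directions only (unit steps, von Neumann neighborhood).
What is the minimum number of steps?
1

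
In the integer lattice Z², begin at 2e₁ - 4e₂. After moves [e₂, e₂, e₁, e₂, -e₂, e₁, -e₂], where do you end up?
(4, -3)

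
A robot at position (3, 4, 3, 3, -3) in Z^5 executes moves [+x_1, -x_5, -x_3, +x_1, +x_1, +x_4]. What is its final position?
(6, 4, 2, 4, -4)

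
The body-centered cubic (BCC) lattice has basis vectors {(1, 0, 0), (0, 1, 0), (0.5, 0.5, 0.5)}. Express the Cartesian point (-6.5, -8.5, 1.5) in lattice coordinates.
-8b₁ - 10b₂ + 3b₃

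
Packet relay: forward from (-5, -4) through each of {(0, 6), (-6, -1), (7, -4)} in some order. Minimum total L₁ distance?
34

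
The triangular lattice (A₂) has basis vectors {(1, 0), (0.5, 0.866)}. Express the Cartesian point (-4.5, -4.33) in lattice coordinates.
-2b₁ - 5b₂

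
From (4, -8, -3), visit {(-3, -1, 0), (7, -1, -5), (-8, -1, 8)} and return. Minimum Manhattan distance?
70
(one optimal route: (4, -8, -3) → (-3, -1, 0) → (-8, -1, 8) → (7, -1, -5) → (4, -8, -3))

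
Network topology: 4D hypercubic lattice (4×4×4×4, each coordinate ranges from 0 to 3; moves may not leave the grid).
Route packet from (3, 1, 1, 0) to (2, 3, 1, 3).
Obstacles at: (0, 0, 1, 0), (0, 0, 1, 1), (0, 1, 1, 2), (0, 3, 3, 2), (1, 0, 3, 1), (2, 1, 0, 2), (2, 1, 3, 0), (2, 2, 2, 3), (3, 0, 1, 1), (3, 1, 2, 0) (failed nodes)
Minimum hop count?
6
(one shortest path: (3, 1, 1, 0) → (2, 1, 1, 0) → (2, 2, 1, 0) → (2, 3, 1, 0) → (2, 3, 1, 1) → (2, 3, 1, 2) → (2, 3, 1, 3))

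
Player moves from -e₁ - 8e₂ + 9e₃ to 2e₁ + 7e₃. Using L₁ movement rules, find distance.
13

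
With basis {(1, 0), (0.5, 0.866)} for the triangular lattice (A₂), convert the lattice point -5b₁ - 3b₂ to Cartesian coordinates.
(-6.5, -2.598)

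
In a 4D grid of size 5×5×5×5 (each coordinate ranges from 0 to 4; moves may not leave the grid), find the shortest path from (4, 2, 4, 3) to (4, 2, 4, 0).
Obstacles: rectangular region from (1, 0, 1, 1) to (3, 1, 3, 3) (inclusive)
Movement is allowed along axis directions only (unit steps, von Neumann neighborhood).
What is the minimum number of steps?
3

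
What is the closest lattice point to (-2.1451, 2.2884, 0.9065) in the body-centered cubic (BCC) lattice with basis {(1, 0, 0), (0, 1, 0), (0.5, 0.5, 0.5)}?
(-2, 2, 1)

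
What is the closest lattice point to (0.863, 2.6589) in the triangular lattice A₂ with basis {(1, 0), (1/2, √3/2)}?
(0.5, 2.598)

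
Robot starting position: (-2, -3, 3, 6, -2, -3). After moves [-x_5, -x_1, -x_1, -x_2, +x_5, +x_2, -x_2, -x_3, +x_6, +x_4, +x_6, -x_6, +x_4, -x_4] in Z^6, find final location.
(-4, -4, 2, 7, -2, -2)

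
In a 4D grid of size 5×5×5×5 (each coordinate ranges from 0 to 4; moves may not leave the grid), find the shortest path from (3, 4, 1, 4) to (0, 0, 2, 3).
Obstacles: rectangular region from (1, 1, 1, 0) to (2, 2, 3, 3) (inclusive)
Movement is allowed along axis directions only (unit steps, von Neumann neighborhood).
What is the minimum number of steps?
9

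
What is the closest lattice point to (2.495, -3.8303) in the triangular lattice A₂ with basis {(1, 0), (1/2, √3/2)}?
(2.5, -4.33)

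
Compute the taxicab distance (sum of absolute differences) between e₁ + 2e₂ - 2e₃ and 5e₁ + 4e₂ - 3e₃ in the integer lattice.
7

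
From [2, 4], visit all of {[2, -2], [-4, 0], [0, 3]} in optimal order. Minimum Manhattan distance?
18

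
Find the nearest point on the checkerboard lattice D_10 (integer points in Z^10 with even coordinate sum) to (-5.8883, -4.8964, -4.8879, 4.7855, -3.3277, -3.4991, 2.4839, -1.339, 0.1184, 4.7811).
(-6, -5, -5, 5, -3, -4, 2, -1, 0, 5)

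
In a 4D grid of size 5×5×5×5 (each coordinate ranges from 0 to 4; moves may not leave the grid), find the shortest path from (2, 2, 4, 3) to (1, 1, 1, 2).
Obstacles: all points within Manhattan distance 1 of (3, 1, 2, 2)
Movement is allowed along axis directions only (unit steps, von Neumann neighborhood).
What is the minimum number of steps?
6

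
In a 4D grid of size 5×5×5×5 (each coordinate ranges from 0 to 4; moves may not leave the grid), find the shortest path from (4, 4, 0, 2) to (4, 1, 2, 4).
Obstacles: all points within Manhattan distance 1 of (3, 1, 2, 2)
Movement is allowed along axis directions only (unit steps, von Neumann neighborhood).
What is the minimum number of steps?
7
(one shortest path: (4, 4, 0, 2) → (4, 3, 0, 2) → (4, 2, 0, 2) → (4, 1, 0, 2) → (4, 1, 1, 2) → (4, 1, 1, 3) → (4, 1, 2, 3) → (4, 1, 2, 4))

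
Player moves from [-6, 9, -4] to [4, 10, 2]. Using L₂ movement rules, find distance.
11.7047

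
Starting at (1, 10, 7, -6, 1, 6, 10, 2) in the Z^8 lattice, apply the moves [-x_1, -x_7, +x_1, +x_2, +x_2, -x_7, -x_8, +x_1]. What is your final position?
(2, 12, 7, -6, 1, 6, 8, 1)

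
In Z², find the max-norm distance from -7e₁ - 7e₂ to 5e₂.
12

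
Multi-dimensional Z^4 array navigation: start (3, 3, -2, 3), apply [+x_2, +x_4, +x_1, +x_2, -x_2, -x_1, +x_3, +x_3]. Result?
(3, 4, 0, 4)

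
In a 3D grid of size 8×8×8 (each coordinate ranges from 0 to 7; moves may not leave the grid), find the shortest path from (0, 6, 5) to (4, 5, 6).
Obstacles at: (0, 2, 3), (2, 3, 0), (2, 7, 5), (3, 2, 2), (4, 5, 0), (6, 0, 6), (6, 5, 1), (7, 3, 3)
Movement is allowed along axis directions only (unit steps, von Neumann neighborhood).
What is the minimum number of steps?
6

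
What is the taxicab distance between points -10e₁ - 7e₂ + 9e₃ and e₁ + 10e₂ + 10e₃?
29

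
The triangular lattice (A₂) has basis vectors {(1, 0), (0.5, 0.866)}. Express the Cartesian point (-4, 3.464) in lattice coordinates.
-6b₁ + 4b₂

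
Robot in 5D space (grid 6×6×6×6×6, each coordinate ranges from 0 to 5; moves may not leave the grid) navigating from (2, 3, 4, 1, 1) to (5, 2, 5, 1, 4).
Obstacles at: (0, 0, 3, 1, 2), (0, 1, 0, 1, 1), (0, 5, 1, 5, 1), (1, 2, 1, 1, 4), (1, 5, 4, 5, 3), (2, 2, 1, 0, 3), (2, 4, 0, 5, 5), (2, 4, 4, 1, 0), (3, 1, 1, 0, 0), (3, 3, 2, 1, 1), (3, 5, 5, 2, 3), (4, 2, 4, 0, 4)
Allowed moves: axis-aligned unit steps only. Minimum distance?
8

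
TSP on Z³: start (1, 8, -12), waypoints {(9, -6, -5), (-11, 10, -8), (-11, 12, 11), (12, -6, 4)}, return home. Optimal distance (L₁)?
128
(one optimal route: (1, 8, -12) → (9, -6, -5) → (12, -6, 4) → (-11, 12, 11) → (-11, 10, -8) → (1, 8, -12))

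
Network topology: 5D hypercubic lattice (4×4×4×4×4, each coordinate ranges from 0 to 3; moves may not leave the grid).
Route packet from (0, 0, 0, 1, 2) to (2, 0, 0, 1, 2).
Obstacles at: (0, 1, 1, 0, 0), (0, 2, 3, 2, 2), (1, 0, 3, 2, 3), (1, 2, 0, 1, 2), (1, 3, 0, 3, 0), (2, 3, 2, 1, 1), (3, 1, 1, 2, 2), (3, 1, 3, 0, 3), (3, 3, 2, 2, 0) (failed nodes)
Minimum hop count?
2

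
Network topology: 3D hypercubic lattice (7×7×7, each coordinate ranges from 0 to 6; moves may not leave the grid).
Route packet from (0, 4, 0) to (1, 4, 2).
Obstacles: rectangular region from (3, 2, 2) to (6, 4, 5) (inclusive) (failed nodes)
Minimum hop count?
3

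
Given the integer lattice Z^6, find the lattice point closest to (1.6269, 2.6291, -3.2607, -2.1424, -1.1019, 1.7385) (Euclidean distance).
(2, 3, -3, -2, -1, 2)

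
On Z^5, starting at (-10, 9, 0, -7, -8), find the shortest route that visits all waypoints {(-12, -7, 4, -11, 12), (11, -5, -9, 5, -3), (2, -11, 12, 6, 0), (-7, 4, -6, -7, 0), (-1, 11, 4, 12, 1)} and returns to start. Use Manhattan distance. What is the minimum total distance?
254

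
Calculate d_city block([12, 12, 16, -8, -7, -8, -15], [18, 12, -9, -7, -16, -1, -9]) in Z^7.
54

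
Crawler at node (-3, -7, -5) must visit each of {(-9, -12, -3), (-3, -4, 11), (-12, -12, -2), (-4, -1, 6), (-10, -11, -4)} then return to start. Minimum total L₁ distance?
74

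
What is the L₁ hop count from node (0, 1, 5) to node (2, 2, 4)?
4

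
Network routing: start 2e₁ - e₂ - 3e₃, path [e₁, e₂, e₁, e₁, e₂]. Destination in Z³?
(5, 1, -3)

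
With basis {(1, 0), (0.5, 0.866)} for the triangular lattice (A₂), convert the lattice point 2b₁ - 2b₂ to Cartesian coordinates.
(1, -1.732)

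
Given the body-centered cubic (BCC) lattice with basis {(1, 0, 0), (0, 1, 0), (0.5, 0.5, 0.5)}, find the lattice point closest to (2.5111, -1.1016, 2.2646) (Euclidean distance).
(2.5, -1.5, 2.5)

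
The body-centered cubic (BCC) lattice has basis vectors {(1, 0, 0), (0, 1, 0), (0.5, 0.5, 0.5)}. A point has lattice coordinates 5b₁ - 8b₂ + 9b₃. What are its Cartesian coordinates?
(9.5, -3.5, 4.5)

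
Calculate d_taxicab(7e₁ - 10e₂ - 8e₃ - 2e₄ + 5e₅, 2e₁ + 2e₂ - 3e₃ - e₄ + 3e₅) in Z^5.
25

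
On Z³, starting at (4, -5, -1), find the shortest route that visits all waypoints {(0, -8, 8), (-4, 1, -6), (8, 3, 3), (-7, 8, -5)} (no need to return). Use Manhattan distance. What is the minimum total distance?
74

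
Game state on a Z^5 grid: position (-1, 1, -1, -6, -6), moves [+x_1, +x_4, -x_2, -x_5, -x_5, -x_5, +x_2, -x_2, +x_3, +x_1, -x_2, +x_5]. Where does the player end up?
(1, -1, 0, -5, -8)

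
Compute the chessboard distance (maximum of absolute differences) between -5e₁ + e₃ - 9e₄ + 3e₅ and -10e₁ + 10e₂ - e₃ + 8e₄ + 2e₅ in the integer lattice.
17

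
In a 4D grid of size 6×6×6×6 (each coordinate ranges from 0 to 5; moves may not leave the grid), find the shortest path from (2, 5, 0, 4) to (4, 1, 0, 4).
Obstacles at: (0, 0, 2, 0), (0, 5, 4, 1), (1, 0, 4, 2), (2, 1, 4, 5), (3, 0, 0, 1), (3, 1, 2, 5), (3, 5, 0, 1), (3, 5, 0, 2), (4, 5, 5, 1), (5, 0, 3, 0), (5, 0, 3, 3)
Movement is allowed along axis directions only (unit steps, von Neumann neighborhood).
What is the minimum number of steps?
6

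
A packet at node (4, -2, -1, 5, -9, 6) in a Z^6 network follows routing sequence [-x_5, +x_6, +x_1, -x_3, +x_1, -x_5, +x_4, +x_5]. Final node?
(6, -2, -2, 6, -10, 7)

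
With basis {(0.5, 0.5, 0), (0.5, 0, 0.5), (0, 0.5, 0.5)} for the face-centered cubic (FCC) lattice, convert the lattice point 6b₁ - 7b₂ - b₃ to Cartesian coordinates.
(-0.5, 2.5, -4)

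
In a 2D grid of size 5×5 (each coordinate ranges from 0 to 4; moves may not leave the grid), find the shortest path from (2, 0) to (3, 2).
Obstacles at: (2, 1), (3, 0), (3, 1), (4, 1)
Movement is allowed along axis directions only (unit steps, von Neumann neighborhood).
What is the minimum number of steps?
5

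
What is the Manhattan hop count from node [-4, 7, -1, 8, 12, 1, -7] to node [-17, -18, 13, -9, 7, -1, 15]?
98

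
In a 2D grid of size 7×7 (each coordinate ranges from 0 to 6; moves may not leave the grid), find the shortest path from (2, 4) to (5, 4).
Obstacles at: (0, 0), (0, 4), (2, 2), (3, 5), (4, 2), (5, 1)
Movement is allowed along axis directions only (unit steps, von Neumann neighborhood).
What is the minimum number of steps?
3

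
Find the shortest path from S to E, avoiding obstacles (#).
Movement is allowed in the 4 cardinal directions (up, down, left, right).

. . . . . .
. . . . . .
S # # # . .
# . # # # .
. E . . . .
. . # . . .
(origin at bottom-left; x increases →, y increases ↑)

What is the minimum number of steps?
13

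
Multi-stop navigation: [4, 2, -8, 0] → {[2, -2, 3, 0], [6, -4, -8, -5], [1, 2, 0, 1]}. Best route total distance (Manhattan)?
43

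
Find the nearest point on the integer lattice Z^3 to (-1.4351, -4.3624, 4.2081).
(-1, -4, 4)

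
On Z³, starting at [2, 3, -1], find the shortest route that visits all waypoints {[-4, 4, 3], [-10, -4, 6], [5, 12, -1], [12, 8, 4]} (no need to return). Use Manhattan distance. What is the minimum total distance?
66
(one optimal route: (2, 3, -1) → (5, 12, -1) → (12, 8, 4) → (-4, 4, 3) → (-10, -4, 6))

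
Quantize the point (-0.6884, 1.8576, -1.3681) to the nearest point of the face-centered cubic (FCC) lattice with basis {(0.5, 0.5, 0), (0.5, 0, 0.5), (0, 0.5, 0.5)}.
(-0.5, 2, -1.5)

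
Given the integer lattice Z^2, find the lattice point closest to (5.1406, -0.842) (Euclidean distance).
(5, -1)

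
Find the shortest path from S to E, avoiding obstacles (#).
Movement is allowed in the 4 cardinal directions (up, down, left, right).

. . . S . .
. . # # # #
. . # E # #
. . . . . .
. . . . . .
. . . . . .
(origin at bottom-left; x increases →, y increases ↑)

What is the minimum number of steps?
8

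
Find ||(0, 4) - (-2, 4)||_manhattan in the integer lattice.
2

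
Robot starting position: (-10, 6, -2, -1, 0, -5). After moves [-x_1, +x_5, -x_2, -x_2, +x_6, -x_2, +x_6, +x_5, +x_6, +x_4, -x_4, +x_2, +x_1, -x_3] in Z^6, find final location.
(-10, 4, -3, -1, 2, -2)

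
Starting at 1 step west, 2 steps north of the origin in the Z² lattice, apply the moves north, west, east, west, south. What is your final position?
(-2, 2)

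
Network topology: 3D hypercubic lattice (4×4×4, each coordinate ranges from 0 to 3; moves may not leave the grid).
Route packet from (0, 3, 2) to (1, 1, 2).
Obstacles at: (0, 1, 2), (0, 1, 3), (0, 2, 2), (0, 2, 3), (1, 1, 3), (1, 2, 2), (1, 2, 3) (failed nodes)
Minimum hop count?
5
(one shortest path: (0, 3, 2) → (1, 3, 2) → (2, 3, 2) → (2, 2, 2) → (2, 1, 2) → (1, 1, 2))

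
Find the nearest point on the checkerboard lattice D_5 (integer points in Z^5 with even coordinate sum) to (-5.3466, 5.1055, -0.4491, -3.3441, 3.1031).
(-5, 5, 0, -3, 3)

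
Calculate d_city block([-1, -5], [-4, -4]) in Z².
4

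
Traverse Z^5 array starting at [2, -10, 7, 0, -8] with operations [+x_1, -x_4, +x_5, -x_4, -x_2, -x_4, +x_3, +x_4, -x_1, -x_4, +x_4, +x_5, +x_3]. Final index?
(2, -11, 9, -2, -6)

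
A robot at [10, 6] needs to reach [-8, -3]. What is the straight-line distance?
20.1246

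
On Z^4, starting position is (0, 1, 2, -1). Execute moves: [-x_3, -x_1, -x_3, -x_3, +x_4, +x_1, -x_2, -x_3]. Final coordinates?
(0, 0, -2, 0)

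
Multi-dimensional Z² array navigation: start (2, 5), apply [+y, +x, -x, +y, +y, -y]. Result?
(2, 7)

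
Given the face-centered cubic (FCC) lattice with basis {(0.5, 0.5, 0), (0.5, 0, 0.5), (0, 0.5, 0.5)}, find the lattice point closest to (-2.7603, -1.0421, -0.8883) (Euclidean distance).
(-3, -1, -1)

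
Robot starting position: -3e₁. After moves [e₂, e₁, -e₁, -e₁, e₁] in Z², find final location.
(-3, 1)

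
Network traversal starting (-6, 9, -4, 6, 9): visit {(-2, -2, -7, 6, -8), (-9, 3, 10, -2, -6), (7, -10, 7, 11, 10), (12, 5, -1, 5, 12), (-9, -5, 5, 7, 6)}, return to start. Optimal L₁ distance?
204
(one optimal route: (-6, 9, -4, 6, 9) → (-2, -2, -7, 6, -8) → (-9, 3, 10, -2, -6) → (-9, -5, 5, 7, 6) → (7, -10, 7, 11, 10) → (12, 5, -1, 5, 12) → (-6, 9, -4, 6, 9))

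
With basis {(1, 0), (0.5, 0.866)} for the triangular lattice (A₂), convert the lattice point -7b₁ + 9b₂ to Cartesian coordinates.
(-2.5, 7.794)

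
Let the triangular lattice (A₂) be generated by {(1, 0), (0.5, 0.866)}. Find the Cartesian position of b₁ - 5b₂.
(-1.5, -4.33)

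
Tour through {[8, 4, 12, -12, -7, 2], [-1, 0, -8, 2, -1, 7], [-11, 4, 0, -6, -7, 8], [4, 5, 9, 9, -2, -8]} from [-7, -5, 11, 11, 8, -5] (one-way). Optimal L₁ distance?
162
(one optimal route: (-7, -5, 11, 11, 8, -5) → (4, 5, 9, 9, -2, -8) → (8, 4, 12, -12, -7, 2) → (-11, 4, 0, -6, -7, 8) → (-1, 0, -8, 2, -1, 7))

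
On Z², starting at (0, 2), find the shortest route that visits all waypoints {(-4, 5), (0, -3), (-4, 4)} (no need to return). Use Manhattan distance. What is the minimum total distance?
17
(one optimal route: (0, 2) → (0, -3) → (-4, 4) → (-4, 5))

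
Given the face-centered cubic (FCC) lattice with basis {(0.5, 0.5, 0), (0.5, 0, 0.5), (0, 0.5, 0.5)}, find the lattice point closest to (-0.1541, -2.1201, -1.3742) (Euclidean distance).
(-0.5, -2, -1.5)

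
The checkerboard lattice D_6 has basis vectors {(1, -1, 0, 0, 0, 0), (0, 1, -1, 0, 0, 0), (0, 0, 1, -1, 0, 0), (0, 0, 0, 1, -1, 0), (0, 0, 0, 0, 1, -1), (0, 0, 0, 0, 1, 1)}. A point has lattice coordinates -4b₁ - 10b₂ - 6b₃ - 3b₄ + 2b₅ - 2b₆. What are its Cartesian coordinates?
(-4, -6, 4, 3, 3, -4)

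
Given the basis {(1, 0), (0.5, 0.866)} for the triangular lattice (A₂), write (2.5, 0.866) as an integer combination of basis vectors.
2b₁ + b₂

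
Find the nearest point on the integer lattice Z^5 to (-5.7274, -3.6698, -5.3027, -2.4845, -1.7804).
(-6, -4, -5, -2, -2)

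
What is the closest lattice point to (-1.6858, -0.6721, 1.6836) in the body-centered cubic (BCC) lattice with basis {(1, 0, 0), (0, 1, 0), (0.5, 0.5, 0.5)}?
(-1.5, -0.5, 1.5)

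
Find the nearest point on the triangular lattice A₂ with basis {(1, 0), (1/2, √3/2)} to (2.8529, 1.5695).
(3, 1.732)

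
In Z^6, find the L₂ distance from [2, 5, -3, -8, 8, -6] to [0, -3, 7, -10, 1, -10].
15.3948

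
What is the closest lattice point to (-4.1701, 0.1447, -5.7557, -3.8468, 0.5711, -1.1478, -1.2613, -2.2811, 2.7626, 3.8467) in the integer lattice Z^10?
(-4, 0, -6, -4, 1, -1, -1, -2, 3, 4)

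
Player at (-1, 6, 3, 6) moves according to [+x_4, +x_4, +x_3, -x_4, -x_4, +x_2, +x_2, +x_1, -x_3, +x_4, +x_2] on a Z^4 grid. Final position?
(0, 9, 3, 7)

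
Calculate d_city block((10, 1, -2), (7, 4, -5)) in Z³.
9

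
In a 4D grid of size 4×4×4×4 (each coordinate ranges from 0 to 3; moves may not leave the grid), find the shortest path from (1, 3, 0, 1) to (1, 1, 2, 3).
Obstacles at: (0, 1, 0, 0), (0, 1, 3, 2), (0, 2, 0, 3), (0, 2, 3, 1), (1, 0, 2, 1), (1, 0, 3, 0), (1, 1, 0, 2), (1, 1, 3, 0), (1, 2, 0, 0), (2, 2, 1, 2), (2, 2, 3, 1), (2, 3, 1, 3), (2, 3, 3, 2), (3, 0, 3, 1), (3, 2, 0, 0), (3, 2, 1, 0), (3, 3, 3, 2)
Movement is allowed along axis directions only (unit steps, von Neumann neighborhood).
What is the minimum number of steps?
6
(one shortest path: (1, 3, 0, 1) → (1, 2, 0, 1) → (1, 1, 0, 1) → (1, 1, 1, 1) → (1, 1, 2, 1) → (1, 1, 2, 2) → (1, 1, 2, 3))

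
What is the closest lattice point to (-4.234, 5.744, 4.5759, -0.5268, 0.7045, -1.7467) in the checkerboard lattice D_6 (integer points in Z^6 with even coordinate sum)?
(-4, 6, 5, 0, 1, -2)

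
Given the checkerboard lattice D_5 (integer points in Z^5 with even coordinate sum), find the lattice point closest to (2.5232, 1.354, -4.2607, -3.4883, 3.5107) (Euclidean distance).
(3, 1, -4, -3, 3)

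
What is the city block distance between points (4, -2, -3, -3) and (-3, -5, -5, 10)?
25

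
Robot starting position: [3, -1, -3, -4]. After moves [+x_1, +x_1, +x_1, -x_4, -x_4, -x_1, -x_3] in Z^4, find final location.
(5, -1, -4, -6)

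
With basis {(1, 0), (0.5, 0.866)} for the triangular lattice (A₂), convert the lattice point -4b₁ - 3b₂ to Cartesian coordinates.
(-5.5, -2.598)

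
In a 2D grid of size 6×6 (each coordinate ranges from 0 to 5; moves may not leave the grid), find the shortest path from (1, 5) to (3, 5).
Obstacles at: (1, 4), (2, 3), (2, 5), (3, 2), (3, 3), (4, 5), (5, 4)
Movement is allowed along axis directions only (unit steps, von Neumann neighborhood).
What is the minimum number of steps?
14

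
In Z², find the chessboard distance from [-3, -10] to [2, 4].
14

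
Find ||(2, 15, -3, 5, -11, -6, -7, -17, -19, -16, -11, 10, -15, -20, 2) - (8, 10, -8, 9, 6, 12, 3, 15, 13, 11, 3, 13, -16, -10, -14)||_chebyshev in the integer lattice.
32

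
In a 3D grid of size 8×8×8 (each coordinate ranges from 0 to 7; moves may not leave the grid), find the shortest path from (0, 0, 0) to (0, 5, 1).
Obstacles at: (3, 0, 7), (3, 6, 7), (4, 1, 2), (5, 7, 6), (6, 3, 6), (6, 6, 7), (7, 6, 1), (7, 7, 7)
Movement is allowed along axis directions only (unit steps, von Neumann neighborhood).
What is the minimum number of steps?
6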